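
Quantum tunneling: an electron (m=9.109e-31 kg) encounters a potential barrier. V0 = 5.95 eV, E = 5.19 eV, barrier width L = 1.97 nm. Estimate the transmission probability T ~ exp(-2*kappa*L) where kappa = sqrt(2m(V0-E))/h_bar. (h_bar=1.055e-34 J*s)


V0 - E = 0.76 eV = 1.2175e-19 J
kappa = sqrt(2 * m * (V0-E)) / h_bar
= sqrt(2 * 9.109e-31 * 1.2175e-19) / 1.055e-34
= 4.4641e+09 /m
2*kappa*L = 2 * 4.4641e+09 * 1.97e-9
= 17.5886
T = exp(-17.5886) = 2.298013e-08

2.298013e-08


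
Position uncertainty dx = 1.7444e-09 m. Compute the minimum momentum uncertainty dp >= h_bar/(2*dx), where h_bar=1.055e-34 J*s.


dp = h_bar / (2 * dx)
= 1.055e-34 / (2 * 1.7444e-09)
= 1.055e-34 / 3.4888e-09
= 3.0240e-26 kg*m/s

3.0240e-26


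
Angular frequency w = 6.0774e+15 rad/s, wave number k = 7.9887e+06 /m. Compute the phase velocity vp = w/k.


vp = w / k
= 6.0774e+15 / 7.9887e+06
= 7.6075e+08 m/s

7.6075e+08


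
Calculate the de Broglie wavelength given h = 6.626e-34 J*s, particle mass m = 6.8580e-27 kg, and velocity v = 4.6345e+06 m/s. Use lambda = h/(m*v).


lambda = h / (m * v)
= 6.626e-34 / (6.8580e-27 * 4.6345e+06)
= 6.626e-34 / 3.1783e-20
= 2.0847e-14 m

2.0847e-14


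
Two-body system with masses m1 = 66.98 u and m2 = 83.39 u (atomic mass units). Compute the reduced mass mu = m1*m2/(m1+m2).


mu = m1 * m2 / (m1 + m2)
= 66.98 * 83.39 / (66.98 + 83.39)
= 5585.4622 / 150.37
= 37.1448 u

37.1448


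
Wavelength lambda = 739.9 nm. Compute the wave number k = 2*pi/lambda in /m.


k = 2 * pi / lambda
= 6.2832 / (739.9e-9)
= 6.2832 / 7.3990e-07
= 8.4919e+06 /m

8.4919e+06


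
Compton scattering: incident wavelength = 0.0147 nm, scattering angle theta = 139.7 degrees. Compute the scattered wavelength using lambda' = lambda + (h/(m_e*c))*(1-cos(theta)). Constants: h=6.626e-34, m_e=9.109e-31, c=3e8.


Compton wavelength: h/(m_e*c) = 2.4247e-12 m
d_lambda = 2.4247e-12 * (1 - cos(139.7 deg))
= 2.4247e-12 * 1.762668
= 4.2740e-12 m = 0.004274 nm
lambda' = 0.0147 + 0.004274
= 0.018974 nm

0.018974


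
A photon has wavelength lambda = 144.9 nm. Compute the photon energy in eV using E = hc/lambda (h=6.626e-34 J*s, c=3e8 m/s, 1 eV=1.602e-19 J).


E = hc / lambda
= (6.626e-34)(3e8) / (144.9e-9)
= 1.9878e-25 / 1.4490e-07
= 1.3718e-18 J
Converting to eV: 1.3718e-18 / 1.602e-19
= 8.5633 eV

8.5633


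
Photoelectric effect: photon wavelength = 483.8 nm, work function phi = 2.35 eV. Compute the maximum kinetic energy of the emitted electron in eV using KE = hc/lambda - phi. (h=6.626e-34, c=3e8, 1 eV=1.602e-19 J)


E_photon = hc / lambda
= (6.626e-34)(3e8) / (483.8e-9)
= 4.1087e-19 J
= 2.5647 eV
KE = E_photon - phi
= 2.5647 - 2.35
= 0.2147 eV

0.2147


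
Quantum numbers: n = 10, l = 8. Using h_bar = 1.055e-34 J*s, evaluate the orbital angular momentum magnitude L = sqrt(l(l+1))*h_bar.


L = sqrt(l*(l+1)) * h_bar
= sqrt(8 * 9) * 1.055e-34
= sqrt(72) * 1.055e-34
= 8.4853 * 1.055e-34
= 8.9520e-34 J*s

8.9520e-34


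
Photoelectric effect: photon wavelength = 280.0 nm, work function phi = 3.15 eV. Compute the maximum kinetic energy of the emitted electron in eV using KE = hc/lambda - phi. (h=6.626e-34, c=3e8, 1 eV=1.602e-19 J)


E_photon = hc / lambda
= (6.626e-34)(3e8) / (280.0e-9)
= 7.0993e-19 J
= 4.4315 eV
KE = E_photon - phi
= 4.4315 - 3.15
= 1.2815 eV

1.2815


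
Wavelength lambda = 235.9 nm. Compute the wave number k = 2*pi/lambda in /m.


k = 2 * pi / lambda
= 6.2832 / (235.9e-9)
= 6.2832 / 2.3590e-07
= 2.6635e+07 /m

2.6635e+07


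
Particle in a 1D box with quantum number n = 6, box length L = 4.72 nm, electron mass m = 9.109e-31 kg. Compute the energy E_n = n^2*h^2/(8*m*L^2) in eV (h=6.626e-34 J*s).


E = n^2 * h^2 / (8 * m * L^2)
= 6^2 * (6.626e-34)^2 / (8 * 9.109e-31 * (4.72e-9)^2)
= 36 * 4.3904e-67 / (8 * 9.109e-31 * 2.2278e-17)
= 9.7356e-20 J
= 0.6077 eV

0.6077


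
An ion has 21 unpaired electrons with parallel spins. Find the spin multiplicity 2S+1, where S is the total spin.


Total spin S = N * (1/2) = 21 * 0.5 = 10.5
Spin multiplicity = 2S + 1
= 2 * 10.5 + 1
= 22

22


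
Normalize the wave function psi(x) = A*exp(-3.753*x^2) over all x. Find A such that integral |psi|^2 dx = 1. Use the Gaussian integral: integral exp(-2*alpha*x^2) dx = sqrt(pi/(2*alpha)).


integral |psi|^2 dx = A^2 * sqrt(pi/(2*alpha)) = 1
A^2 = sqrt(2*alpha/pi)
= sqrt(2 * 3.753 / pi)
= 1.545715
A = sqrt(1.545715)
= 1.2433

1.2433


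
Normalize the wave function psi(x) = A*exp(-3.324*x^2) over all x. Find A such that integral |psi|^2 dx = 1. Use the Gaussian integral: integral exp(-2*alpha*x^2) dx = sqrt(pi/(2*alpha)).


integral |psi|^2 dx = A^2 * sqrt(pi/(2*alpha)) = 1
A^2 = sqrt(2*alpha/pi)
= sqrt(2 * 3.324 / pi)
= 1.45469
A = sqrt(1.45469)
= 1.2061

1.2061


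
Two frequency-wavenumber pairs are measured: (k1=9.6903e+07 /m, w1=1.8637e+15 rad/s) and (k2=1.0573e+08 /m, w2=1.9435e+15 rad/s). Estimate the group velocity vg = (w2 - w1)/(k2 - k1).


vg = (w2 - w1) / (k2 - k1)
= (1.9435e+15 - 1.8637e+15) / (1.0573e+08 - 9.6903e+07)
= 7.9800e+13 / 8.8270e+06
= 9.0404e+06 m/s

9.0404e+06


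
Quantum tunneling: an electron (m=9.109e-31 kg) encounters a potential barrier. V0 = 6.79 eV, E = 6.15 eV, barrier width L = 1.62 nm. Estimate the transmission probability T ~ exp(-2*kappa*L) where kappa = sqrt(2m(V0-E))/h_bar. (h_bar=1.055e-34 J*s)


V0 - E = 0.64 eV = 1.0253e-19 J
kappa = sqrt(2 * m * (V0-E)) / h_bar
= sqrt(2 * 9.109e-31 * 1.0253e-19) / 1.055e-34
= 4.0966e+09 /m
2*kappa*L = 2 * 4.0966e+09 * 1.62e-9
= 13.2728
T = exp(-13.2728) = 1.720581e-06

1.720581e-06


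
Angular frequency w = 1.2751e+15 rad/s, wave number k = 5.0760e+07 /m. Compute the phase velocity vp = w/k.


vp = w / k
= 1.2751e+15 / 5.0760e+07
= 2.5120e+07 m/s

2.5120e+07


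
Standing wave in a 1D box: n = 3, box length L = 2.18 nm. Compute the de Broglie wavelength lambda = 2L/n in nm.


lambda = 2L / n
= 2 * 2.18 / 3
= 4.36 / 3
= 1.4533 nm

1.4533


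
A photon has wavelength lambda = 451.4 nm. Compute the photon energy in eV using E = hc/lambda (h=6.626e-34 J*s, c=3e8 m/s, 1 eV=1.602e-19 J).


E = hc / lambda
= (6.626e-34)(3e8) / (451.4e-9)
= 1.9878e-25 / 4.5140e-07
= 4.4036e-19 J
Converting to eV: 4.4036e-19 / 1.602e-19
= 2.7488 eV

2.7488


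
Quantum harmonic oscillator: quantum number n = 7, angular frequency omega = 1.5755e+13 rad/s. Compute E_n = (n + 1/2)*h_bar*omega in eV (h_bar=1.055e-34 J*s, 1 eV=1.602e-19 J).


E = (n + 1/2) * h_bar * omega
= (7 + 0.5) * 1.055e-34 * 1.5755e+13
= 7.5 * 1.6622e-21
= 1.2466e-20 J
= 0.0778 eV

0.0778


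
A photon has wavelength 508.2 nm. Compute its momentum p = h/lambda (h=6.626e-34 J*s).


p = h / lambda
= 6.626e-34 / (508.2e-9)
= 6.626e-34 / 5.0820e-07
= 1.3038e-27 kg*m/s

1.3038e-27


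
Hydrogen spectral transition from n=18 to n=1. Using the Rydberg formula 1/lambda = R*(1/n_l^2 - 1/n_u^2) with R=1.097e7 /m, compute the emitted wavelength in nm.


1/lambda = R * (1/n_l^2 - 1/n_u^2)
= 1.097e7 * (1/1^2 - 1/18^2)
= 1.097e7 * (1.0 - 0.003086)
= 1.097e7 * 0.996914
= 1.0936e+07 /m
lambda = 1 / 1.0936e+07 = 91.4399 nm

91.4399


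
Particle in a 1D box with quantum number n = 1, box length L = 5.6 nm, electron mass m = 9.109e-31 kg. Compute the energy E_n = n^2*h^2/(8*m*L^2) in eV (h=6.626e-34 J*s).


E = n^2 * h^2 / (8 * m * L^2)
= 1^2 * (6.626e-34)^2 / (8 * 9.109e-31 * (5.6e-9)^2)
= 1 * 4.3904e-67 / (8 * 9.109e-31 * 3.1360e-17)
= 1.9212e-21 J
= 0.012 eV

0.012


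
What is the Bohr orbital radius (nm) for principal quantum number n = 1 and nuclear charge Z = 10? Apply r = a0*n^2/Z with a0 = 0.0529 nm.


r = a0 * n^2 / Z
= 0.0529 * 1^2 / 10
= 0.0529 * 1 / 10
= 0.0053 nm

0.0053


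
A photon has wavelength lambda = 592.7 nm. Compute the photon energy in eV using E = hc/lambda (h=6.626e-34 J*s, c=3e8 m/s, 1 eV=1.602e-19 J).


E = hc / lambda
= (6.626e-34)(3e8) / (592.7e-9)
= 1.9878e-25 / 5.9270e-07
= 3.3538e-19 J
Converting to eV: 3.3538e-19 / 1.602e-19
= 2.0935 eV

2.0935


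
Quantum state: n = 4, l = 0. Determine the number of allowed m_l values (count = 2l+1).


m_l ranges from -l to +l in integer steps
So m_l goes from -0 to +0
Count = 2l + 1 = 2*0 + 1
= 1

1


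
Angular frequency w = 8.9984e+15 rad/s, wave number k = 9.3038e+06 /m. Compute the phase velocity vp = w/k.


vp = w / k
= 8.9984e+15 / 9.3038e+06
= 9.6717e+08 m/s

9.6717e+08


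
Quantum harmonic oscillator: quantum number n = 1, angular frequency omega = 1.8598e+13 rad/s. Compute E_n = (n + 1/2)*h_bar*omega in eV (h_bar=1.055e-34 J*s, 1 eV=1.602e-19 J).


E = (n + 1/2) * h_bar * omega
= (1 + 0.5) * 1.055e-34 * 1.8598e+13
= 1.5 * 1.9621e-21
= 2.9431e-21 J
= 0.0184 eV

0.0184


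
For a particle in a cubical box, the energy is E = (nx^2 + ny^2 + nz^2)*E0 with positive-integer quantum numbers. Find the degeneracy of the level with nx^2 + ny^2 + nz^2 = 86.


Enumerate all (nx, ny, nz) with nx^2 + ny^2 + nz^2 = 86:
(1,2,9)
(1,6,7)
(1,7,6)
(1,9,2)
(2,1,9)
(2,9,1)
(5,5,6)
(5,6,5)
(6,1,7)
(6,5,5)
(6,7,1)
(7,1,6)
(7,6,1)
(9,1,2)
(9,2,1)
Total degeneracy = 15

15


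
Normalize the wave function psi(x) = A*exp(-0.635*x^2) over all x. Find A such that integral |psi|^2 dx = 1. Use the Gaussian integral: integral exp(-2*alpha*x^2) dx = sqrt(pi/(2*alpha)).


integral |psi|^2 dx = A^2 * sqrt(pi/(2*alpha)) = 1
A^2 = sqrt(2*alpha/pi)
= sqrt(2 * 0.635 / pi)
= 0.635809
A = sqrt(0.635809)
= 0.7974

0.7974


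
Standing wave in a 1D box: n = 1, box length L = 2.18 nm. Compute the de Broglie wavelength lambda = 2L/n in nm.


lambda = 2L / n
= 2 * 2.18 / 1
= 4.36 / 1
= 4.36 nm

4.36


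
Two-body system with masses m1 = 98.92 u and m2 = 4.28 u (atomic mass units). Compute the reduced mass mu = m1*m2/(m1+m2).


mu = m1 * m2 / (m1 + m2)
= 98.92 * 4.28 / (98.92 + 4.28)
= 423.3776 / 103.2
= 4.1025 u

4.1025


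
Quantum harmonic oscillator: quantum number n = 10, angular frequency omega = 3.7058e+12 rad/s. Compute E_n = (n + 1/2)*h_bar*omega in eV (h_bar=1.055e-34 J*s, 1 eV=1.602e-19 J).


E = (n + 1/2) * h_bar * omega
= (10 + 0.5) * 1.055e-34 * 3.7058e+12
= 10.5 * 3.9096e-22
= 4.1051e-21 J
= 0.0256 eV

0.0256


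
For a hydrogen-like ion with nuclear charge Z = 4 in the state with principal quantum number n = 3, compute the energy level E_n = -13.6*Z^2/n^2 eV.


E_n = -13.6 * Z^2 / n^2
= -13.6 * 4^2 / 3^2
= -13.6 * 16 / 9
= -24.1778 eV

-24.1778


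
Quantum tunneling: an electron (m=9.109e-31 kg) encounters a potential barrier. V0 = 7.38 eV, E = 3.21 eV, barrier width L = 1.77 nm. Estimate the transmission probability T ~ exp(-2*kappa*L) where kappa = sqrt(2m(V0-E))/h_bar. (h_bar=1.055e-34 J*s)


V0 - E = 4.17 eV = 6.6803e-19 J
kappa = sqrt(2 * m * (V0-E)) / h_bar
= sqrt(2 * 9.109e-31 * 6.6803e-19) / 1.055e-34
= 1.0457e+10 /m
2*kappa*L = 2 * 1.0457e+10 * 1.77e-9
= 37.0169
T = exp(-37.0169) = 8.389773e-17

8.389773e-17


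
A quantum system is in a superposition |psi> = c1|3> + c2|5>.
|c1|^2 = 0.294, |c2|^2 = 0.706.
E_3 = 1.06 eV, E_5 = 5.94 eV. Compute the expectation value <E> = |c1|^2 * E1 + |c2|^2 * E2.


<E> = |c1|^2 * E1 + |c2|^2 * E2
= 0.294 * 1.06 + 0.706 * 5.94
= 0.3116 + 4.1936
= 4.5053 eV

4.5053


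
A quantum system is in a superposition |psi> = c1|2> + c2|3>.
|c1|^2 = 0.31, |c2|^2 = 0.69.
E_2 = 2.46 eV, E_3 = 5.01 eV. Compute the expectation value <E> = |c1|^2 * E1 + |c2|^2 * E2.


<E> = |c1|^2 * E1 + |c2|^2 * E2
= 0.31 * 2.46 + 0.69 * 5.01
= 0.7626 + 3.4569
= 4.2195 eV

4.2195


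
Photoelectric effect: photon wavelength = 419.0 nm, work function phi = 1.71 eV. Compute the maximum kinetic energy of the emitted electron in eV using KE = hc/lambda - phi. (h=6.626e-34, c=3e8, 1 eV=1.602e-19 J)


E_photon = hc / lambda
= (6.626e-34)(3e8) / (419.0e-9)
= 4.7442e-19 J
= 2.9614 eV
KE = E_photon - phi
= 2.9614 - 1.71
= 1.2514 eV

1.2514


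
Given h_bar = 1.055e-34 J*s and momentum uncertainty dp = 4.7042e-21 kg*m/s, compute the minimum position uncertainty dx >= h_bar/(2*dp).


dx = h_bar / (2 * dp)
= 1.055e-34 / (2 * 4.7042e-21)
= 1.055e-34 / 9.4084e-21
= 1.1213e-14 m

1.1213e-14


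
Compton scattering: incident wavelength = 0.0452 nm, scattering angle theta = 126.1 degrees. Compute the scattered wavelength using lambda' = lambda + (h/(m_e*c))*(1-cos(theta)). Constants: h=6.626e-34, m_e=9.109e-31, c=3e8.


Compton wavelength: h/(m_e*c) = 2.4247e-12 m
d_lambda = 2.4247e-12 * (1 - cos(126.1 deg))
= 2.4247e-12 * 1.589196
= 3.8533e-12 m = 0.003853 nm
lambda' = 0.0452 + 0.003853
= 0.049053 nm

0.049053


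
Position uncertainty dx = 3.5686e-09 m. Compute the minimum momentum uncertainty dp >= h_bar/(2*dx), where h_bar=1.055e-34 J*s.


dp = h_bar / (2 * dx)
= 1.055e-34 / (2 * 3.5686e-09)
= 1.055e-34 / 7.1372e-09
= 1.4782e-26 kg*m/s

1.4782e-26


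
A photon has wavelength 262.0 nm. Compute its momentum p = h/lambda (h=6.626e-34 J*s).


p = h / lambda
= 6.626e-34 / (262.0e-9)
= 6.626e-34 / 2.6200e-07
= 2.5290e-27 kg*m/s

2.5290e-27


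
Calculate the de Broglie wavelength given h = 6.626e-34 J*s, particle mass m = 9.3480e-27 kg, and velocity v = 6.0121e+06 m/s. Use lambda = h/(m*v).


lambda = h / (m * v)
= 6.626e-34 / (9.3480e-27 * 6.0121e+06)
= 6.626e-34 / 5.6201e-20
= 1.1790e-14 m

1.1790e-14


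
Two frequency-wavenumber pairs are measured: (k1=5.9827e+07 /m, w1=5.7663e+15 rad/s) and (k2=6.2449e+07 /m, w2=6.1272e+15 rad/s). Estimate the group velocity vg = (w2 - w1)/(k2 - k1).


vg = (w2 - w1) / (k2 - k1)
= (6.1272e+15 - 5.7663e+15) / (6.2449e+07 - 5.9827e+07)
= 3.6090e+14 / 2.6220e+06
= 1.3764e+08 m/s

1.3764e+08


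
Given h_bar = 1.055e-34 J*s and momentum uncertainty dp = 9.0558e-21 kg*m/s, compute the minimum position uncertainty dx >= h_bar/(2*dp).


dx = h_bar / (2 * dp)
= 1.055e-34 / (2 * 9.0558e-21)
= 1.055e-34 / 1.8112e-20
= 5.8250e-15 m

5.8250e-15


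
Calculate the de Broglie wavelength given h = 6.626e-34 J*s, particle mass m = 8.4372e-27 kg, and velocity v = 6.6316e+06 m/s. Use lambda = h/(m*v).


lambda = h / (m * v)
= 6.626e-34 / (8.4372e-27 * 6.6316e+06)
= 6.626e-34 / 5.5952e-20
= 1.1842e-14 m

1.1842e-14


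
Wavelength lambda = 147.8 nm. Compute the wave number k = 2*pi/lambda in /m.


k = 2 * pi / lambda
= 6.2832 / (147.8e-9)
= 6.2832 / 1.4780e-07
= 4.2511e+07 /m

4.2511e+07


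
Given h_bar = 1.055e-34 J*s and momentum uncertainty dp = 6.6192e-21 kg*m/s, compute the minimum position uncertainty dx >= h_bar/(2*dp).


dx = h_bar / (2 * dp)
= 1.055e-34 / (2 * 6.6192e-21)
= 1.055e-34 / 1.3238e-20
= 7.9692e-15 m

7.9692e-15


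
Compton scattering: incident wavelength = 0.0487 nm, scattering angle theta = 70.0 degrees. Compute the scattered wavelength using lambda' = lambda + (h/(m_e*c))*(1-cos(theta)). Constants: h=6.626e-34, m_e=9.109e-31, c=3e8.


Compton wavelength: h/(m_e*c) = 2.4247e-12 m
d_lambda = 2.4247e-12 * (1 - cos(70.0 deg))
= 2.4247e-12 * 0.65798
= 1.5954e-12 m = 0.001595 nm
lambda' = 0.0487 + 0.001595
= 0.050295 nm

0.050295


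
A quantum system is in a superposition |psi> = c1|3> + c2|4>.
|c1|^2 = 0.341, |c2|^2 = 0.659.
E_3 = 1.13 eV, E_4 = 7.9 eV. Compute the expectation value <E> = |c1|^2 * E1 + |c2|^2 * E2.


<E> = |c1|^2 * E1 + |c2|^2 * E2
= 0.341 * 1.13 + 0.659 * 7.9
= 0.3853 + 5.2061
= 5.5914 eV

5.5914


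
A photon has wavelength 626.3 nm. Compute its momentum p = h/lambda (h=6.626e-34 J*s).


p = h / lambda
= 6.626e-34 / (626.3e-9)
= 6.626e-34 / 6.2630e-07
= 1.0580e-27 kg*m/s

1.0580e-27


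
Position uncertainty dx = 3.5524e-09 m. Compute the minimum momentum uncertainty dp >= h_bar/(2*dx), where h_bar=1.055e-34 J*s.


dp = h_bar / (2 * dx)
= 1.055e-34 / (2 * 3.5524e-09)
= 1.055e-34 / 7.1048e-09
= 1.4849e-26 kg*m/s

1.4849e-26


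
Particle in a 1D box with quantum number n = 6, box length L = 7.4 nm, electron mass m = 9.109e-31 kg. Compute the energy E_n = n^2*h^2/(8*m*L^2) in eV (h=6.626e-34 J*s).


E = n^2 * h^2 / (8 * m * L^2)
= 6^2 * (6.626e-34)^2 / (8 * 9.109e-31 * (7.4e-9)^2)
= 36 * 4.3904e-67 / (8 * 9.109e-31 * 5.4760e-17)
= 3.9608e-20 J
= 0.2472 eV

0.2472


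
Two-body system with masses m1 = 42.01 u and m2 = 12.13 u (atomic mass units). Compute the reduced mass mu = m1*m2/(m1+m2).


mu = m1 * m2 / (m1 + m2)
= 42.01 * 12.13 / (42.01 + 12.13)
= 509.5813 / 54.14
= 9.4123 u

9.4123


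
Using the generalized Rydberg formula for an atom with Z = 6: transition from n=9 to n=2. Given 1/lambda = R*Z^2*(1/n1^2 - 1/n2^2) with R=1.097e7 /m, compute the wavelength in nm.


1/lambda = R * Z^2 * (1/n1^2 - 1/n2^2)
= 1.097e7 * 6^2 * (1/2^2 - 1/9^2)
= 1.097e7 * 36 * (0.25 - 0.012346)
= 9.3854e+07 /m
lambda = 1 / 9.3854e+07
= 10.6548 nm

10.6548


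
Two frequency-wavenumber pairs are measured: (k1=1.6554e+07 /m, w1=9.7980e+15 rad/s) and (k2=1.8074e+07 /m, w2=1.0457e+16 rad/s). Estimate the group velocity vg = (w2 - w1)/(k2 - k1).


vg = (w2 - w1) / (k2 - k1)
= (1.0457e+16 - 9.7980e+15) / (1.8074e+07 - 1.6554e+07)
= 6.5900e+14 / 1.5200e+06
= 4.3355e+08 m/s

4.3355e+08


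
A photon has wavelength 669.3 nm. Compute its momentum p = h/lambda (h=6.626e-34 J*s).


p = h / lambda
= 6.626e-34 / (669.3e-9)
= 6.626e-34 / 6.6930e-07
= 9.8999e-28 kg*m/s

9.8999e-28


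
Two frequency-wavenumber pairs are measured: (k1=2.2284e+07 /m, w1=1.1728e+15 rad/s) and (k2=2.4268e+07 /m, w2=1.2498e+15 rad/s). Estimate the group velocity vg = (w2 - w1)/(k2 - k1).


vg = (w2 - w1) / (k2 - k1)
= (1.2498e+15 - 1.1728e+15) / (2.4268e+07 - 2.2284e+07)
= 7.7000e+13 / 1.9840e+06
= 3.8810e+07 m/s

3.8810e+07


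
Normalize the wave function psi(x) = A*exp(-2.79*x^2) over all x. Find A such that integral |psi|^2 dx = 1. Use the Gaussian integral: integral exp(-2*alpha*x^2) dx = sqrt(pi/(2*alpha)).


integral |psi|^2 dx = A^2 * sqrt(pi/(2*alpha)) = 1
A^2 = sqrt(2*alpha/pi)
= sqrt(2 * 2.79 / pi)
= 1.33273
A = sqrt(1.33273)
= 1.1544

1.1544


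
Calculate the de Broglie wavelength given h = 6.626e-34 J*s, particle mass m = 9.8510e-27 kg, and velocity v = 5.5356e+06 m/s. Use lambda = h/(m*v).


lambda = h / (m * v)
= 6.626e-34 / (9.8510e-27 * 5.5356e+06)
= 6.626e-34 / 5.4531e-20
= 1.2151e-14 m

1.2151e-14


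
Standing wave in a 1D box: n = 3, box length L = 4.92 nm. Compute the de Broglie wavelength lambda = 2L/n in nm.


lambda = 2L / n
= 2 * 4.92 / 3
= 9.84 / 3
= 3.28 nm

3.28


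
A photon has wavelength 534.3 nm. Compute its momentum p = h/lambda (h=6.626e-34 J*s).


p = h / lambda
= 6.626e-34 / (534.3e-9)
= 6.626e-34 / 5.3430e-07
= 1.2401e-27 kg*m/s

1.2401e-27


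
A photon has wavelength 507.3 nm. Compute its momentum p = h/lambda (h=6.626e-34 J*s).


p = h / lambda
= 6.626e-34 / (507.3e-9)
= 6.626e-34 / 5.0730e-07
= 1.3061e-27 kg*m/s

1.3061e-27


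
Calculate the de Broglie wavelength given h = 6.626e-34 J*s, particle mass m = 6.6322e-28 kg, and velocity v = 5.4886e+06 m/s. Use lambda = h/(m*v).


lambda = h / (m * v)
= 6.626e-34 / (6.6322e-28 * 5.4886e+06)
= 6.626e-34 / 3.6401e-21
= 1.8203e-13 m

1.8203e-13


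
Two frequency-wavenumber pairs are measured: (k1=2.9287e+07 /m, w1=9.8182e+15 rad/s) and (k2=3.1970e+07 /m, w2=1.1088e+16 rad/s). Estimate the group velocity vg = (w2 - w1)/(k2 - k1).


vg = (w2 - w1) / (k2 - k1)
= (1.1088e+16 - 9.8182e+15) / (3.1970e+07 - 2.9287e+07)
= 1.2698e+15 / 2.6830e+06
= 4.7328e+08 m/s

4.7328e+08


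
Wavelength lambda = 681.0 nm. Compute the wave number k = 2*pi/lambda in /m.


k = 2 * pi / lambda
= 6.2832 / (681.0e-9)
= 6.2832 / 6.8100e-07
= 9.2264e+06 /m

9.2264e+06


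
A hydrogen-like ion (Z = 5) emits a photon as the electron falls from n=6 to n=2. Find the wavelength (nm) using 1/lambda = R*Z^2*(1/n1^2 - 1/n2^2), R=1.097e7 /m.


1/lambda = R * Z^2 * (1/n1^2 - 1/n2^2)
= 1.097e7 * 5^2 * (1/2^2 - 1/6^2)
= 1.097e7 * 25 * (0.25 - 0.027778)
= 6.0944e+07 /m
lambda = 1 / 6.0944e+07
= 16.4084 nm

16.4084


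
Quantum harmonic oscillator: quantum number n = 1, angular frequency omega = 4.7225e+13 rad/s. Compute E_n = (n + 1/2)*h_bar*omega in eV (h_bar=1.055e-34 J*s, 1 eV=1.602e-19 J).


E = (n + 1/2) * h_bar * omega
= (1 + 0.5) * 1.055e-34 * 4.7225e+13
= 1.5 * 4.9822e-21
= 7.4734e-21 J
= 0.0467 eV

0.0467


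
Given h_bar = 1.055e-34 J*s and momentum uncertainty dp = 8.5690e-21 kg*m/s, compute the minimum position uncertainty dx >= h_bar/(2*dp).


dx = h_bar / (2 * dp)
= 1.055e-34 / (2 * 8.5690e-21)
= 1.055e-34 / 1.7138e-20
= 6.1559e-15 m

6.1559e-15


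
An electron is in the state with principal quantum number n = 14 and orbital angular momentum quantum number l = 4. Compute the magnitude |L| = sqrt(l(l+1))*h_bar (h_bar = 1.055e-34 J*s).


L = sqrt(l*(l+1)) * h_bar
= sqrt(4 * 5) * 1.055e-34
= sqrt(20) * 1.055e-34
= 4.4721 * 1.055e-34
= 4.7181e-34 J*s

4.7181e-34


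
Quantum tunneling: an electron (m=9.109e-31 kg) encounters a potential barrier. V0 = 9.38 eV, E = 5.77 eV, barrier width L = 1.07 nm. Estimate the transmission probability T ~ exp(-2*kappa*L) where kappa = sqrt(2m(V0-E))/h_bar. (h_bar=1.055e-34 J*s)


V0 - E = 3.61 eV = 5.7832e-19 J
kappa = sqrt(2 * m * (V0-E)) / h_bar
= sqrt(2 * 9.109e-31 * 5.7832e-19) / 1.055e-34
= 9.7293e+09 /m
2*kappa*L = 2 * 9.7293e+09 * 1.07e-9
= 20.8208
T = exp(-20.8208) = 9.071102e-10

9.071102e-10


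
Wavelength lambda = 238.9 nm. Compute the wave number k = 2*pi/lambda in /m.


k = 2 * pi / lambda
= 6.2832 / (238.9e-9)
= 6.2832 / 2.3890e-07
= 2.6300e+07 /m

2.6300e+07


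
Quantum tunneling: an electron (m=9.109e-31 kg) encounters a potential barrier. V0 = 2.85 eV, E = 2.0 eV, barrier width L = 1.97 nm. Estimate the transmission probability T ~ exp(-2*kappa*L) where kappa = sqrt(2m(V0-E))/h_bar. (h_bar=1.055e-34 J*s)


V0 - E = 0.85 eV = 1.3617e-19 J
kappa = sqrt(2 * m * (V0-E)) / h_bar
= sqrt(2 * 9.109e-31 * 1.3617e-19) / 1.055e-34
= 4.7211e+09 /m
2*kappa*L = 2 * 4.7211e+09 * 1.97e-9
= 18.6009
T = exp(-18.6009) = 8.350559e-09

8.350559e-09


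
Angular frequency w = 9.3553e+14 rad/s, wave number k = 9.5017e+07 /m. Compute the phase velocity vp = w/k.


vp = w / k
= 9.3553e+14 / 9.5017e+07
= 9.8459e+06 m/s

9.8459e+06


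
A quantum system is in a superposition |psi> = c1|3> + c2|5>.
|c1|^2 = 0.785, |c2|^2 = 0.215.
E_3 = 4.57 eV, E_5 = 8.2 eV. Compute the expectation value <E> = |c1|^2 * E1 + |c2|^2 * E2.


<E> = |c1|^2 * E1 + |c2|^2 * E2
= 0.785 * 4.57 + 0.215 * 8.2
= 3.5875 + 1.763
= 5.3505 eV

5.3505


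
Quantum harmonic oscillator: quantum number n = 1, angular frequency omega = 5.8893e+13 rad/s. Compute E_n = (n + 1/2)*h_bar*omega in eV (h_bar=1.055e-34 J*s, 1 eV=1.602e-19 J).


E = (n + 1/2) * h_bar * omega
= (1 + 0.5) * 1.055e-34 * 5.8893e+13
= 1.5 * 6.2132e-21
= 9.3198e-21 J
= 0.0582 eV

0.0582


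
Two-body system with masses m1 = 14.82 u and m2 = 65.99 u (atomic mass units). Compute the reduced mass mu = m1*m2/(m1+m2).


mu = m1 * m2 / (m1 + m2)
= 14.82 * 65.99 / (14.82 + 65.99)
= 977.9718 / 80.81
= 12.1021 u

12.1021


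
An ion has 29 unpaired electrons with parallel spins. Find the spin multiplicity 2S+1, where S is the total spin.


Total spin S = N * (1/2) = 29 * 0.5 = 14.5
Spin multiplicity = 2S + 1
= 2 * 14.5 + 1
= 30

30


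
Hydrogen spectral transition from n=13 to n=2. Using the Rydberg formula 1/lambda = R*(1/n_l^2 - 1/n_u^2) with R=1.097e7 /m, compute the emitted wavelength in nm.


1/lambda = R * (1/n_l^2 - 1/n_u^2)
= 1.097e7 * (1/2^2 - 1/13^2)
= 1.097e7 * (0.25 - 0.005917)
= 1.097e7 * 0.244083
= 2.6776e+06 /m
lambda = 1 / 2.6776e+06 = 373.4703 nm

373.4703


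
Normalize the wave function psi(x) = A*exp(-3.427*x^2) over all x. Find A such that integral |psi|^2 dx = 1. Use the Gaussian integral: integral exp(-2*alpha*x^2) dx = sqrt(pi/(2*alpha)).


integral |psi|^2 dx = A^2 * sqrt(pi/(2*alpha)) = 1
A^2 = sqrt(2*alpha/pi)
= sqrt(2 * 3.427 / pi)
= 1.477057
A = sqrt(1.477057)
= 1.2153

1.2153


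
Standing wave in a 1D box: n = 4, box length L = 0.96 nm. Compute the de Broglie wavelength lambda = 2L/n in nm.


lambda = 2L / n
= 2 * 0.96 / 4
= 1.92 / 4
= 0.48 nm

0.48


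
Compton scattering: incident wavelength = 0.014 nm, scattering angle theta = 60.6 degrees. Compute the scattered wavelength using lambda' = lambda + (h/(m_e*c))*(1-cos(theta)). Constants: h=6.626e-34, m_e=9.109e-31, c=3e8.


Compton wavelength: h/(m_e*c) = 2.4247e-12 m
d_lambda = 2.4247e-12 * (1 - cos(60.6 deg))
= 2.4247e-12 * 0.509096
= 1.2344e-12 m = 0.001234 nm
lambda' = 0.014 + 0.001234
= 0.015234 nm

0.015234


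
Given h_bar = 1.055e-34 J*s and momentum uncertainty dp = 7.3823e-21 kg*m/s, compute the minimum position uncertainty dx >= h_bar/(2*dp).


dx = h_bar / (2 * dp)
= 1.055e-34 / (2 * 7.3823e-21)
= 1.055e-34 / 1.4765e-20
= 7.1455e-15 m

7.1455e-15


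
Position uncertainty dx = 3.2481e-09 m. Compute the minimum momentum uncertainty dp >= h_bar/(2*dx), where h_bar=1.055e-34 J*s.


dp = h_bar / (2 * dx)
= 1.055e-34 / (2 * 3.2481e-09)
= 1.055e-34 / 6.4962e-09
= 1.6240e-26 kg*m/s

1.6240e-26


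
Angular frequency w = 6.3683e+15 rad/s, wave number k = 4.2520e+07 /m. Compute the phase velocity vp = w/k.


vp = w / k
= 6.3683e+15 / 4.2520e+07
= 1.4977e+08 m/s

1.4977e+08


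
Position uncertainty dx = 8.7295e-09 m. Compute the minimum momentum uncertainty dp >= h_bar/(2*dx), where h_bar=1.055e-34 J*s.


dp = h_bar / (2 * dx)
= 1.055e-34 / (2 * 8.7295e-09)
= 1.055e-34 / 1.7459e-08
= 6.0427e-27 kg*m/s

6.0427e-27


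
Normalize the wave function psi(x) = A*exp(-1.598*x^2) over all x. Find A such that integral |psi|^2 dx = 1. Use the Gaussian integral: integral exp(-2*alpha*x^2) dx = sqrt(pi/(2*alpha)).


integral |psi|^2 dx = A^2 * sqrt(pi/(2*alpha)) = 1
A^2 = sqrt(2*alpha/pi)
= sqrt(2 * 1.598 / pi)
= 1.008622
A = sqrt(1.008622)
= 1.0043

1.0043


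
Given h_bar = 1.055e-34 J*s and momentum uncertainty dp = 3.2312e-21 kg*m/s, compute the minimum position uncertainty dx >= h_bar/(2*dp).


dx = h_bar / (2 * dp)
= 1.055e-34 / (2 * 3.2312e-21)
= 1.055e-34 / 6.4624e-21
= 1.6325e-14 m

1.6325e-14


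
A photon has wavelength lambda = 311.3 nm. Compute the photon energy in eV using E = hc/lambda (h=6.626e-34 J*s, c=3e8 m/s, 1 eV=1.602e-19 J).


E = hc / lambda
= (6.626e-34)(3e8) / (311.3e-9)
= 1.9878e-25 / 3.1130e-07
= 6.3855e-19 J
Converting to eV: 6.3855e-19 / 1.602e-19
= 3.9859 eV

3.9859


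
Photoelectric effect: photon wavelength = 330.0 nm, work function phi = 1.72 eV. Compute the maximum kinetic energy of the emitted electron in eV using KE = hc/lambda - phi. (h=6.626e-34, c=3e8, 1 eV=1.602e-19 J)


E_photon = hc / lambda
= (6.626e-34)(3e8) / (330.0e-9)
= 6.0236e-19 J
= 3.7601 eV
KE = E_photon - phi
= 3.7601 - 1.72
= 2.0401 eV

2.0401


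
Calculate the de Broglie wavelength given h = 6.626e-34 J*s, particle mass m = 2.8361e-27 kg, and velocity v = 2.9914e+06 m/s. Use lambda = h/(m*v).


lambda = h / (m * v)
= 6.626e-34 / (2.8361e-27 * 2.9914e+06)
= 6.626e-34 / 8.4839e-21
= 7.8101e-14 m

7.8101e-14


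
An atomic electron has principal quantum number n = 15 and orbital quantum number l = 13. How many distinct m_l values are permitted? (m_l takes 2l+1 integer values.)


m_l ranges from -l to +l in integer steps
So m_l goes from -13 to +13
Count = 2l + 1 = 2*13 + 1
= 27

27


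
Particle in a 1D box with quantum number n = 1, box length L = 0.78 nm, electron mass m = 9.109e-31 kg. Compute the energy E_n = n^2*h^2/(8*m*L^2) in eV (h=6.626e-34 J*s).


E = n^2 * h^2 / (8 * m * L^2)
= 1^2 * (6.626e-34)^2 / (8 * 9.109e-31 * (0.78e-9)^2)
= 1 * 4.3904e-67 / (8 * 9.109e-31 * 6.0840e-19)
= 9.9027e-20 J
= 0.6181 eV

0.6181


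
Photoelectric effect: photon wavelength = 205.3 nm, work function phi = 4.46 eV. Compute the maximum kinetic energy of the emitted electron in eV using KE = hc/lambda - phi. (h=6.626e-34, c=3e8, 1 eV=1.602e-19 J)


E_photon = hc / lambda
= (6.626e-34)(3e8) / (205.3e-9)
= 9.6824e-19 J
= 6.044 eV
KE = E_photon - phi
= 6.044 - 4.46
= 1.584 eV

1.584


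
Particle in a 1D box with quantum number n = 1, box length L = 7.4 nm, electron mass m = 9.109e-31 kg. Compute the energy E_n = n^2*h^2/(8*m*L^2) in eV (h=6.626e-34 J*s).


E = n^2 * h^2 / (8 * m * L^2)
= 1^2 * (6.626e-34)^2 / (8 * 9.109e-31 * (7.4e-9)^2)
= 1 * 4.3904e-67 / (8 * 9.109e-31 * 5.4760e-17)
= 1.1002e-21 J
= 0.0069 eV

0.0069


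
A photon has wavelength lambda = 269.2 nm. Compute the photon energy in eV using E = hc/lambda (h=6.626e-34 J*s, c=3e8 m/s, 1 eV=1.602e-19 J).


E = hc / lambda
= (6.626e-34)(3e8) / (269.2e-9)
= 1.9878e-25 / 2.6920e-07
= 7.3841e-19 J
Converting to eV: 7.3841e-19 / 1.602e-19
= 4.6093 eV

4.6093


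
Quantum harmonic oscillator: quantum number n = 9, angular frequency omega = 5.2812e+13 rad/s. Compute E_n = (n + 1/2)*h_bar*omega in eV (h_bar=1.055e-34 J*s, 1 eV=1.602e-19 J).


E = (n + 1/2) * h_bar * omega
= (9 + 0.5) * 1.055e-34 * 5.2812e+13
= 9.5 * 5.5717e-21
= 5.2931e-20 J
= 0.3304 eV

0.3304


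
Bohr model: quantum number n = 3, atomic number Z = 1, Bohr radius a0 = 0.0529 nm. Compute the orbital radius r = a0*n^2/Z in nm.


r = a0 * n^2 / Z
= 0.0529 * 3^2 / 1
= 0.0529 * 9 / 1
= 0.4761 nm

0.4761


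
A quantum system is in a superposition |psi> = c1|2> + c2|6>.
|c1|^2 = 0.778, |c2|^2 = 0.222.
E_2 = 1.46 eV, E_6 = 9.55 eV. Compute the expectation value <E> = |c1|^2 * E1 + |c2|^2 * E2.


<E> = |c1|^2 * E1 + |c2|^2 * E2
= 0.778 * 1.46 + 0.222 * 9.55
= 1.1359 + 2.1201
= 3.256 eV

3.256


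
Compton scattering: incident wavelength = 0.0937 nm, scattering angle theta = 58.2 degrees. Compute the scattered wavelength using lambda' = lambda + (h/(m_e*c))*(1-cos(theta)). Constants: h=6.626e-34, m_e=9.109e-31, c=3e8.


Compton wavelength: h/(m_e*c) = 2.4247e-12 m
d_lambda = 2.4247e-12 * (1 - cos(58.2 deg))
= 2.4247e-12 * 0.473044
= 1.1470e-12 m = 0.001147 nm
lambda' = 0.0937 + 0.001147
= 0.094847 nm

0.094847


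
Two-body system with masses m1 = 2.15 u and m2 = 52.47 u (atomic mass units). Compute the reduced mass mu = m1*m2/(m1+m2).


mu = m1 * m2 / (m1 + m2)
= 2.15 * 52.47 / (2.15 + 52.47)
= 112.8105 / 54.62
= 2.0654 u

2.0654


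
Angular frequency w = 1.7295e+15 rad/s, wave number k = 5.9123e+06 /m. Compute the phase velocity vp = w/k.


vp = w / k
= 1.7295e+15 / 5.9123e+06
= 2.9253e+08 m/s

2.9253e+08


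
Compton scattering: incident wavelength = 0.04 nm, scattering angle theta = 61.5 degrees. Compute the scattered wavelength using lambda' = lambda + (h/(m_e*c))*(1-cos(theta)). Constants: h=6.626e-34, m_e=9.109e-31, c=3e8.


Compton wavelength: h/(m_e*c) = 2.4247e-12 m
d_lambda = 2.4247e-12 * (1 - cos(61.5 deg))
= 2.4247e-12 * 0.522841
= 1.2677e-12 m = 0.001268 nm
lambda' = 0.04 + 0.001268
= 0.041268 nm

0.041268


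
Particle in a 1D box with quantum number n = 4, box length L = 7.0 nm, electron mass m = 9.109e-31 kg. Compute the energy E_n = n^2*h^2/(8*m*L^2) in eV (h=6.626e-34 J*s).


E = n^2 * h^2 / (8 * m * L^2)
= 4^2 * (6.626e-34)^2 / (8 * 9.109e-31 * (7.0e-9)^2)
= 16 * 4.3904e-67 / (8 * 9.109e-31 * 4.9000e-17)
= 1.9673e-20 J
= 0.1228 eV

0.1228


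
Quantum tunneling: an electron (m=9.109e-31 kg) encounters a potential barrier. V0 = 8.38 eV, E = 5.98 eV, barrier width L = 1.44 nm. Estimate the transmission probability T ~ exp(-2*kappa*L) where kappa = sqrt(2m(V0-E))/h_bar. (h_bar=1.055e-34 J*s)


V0 - E = 2.4 eV = 3.8448e-19 J
kappa = sqrt(2 * m * (V0-E)) / h_bar
= sqrt(2 * 9.109e-31 * 3.8448e-19) / 1.055e-34
= 7.9330e+09 /m
2*kappa*L = 2 * 7.9330e+09 * 1.44e-9
= 22.8469
T = exp(-22.8469) = 1.195964e-10

1.195964e-10


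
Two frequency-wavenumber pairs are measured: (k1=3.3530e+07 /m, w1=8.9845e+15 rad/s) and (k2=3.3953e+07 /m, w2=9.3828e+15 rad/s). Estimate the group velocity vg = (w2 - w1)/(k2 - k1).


vg = (w2 - w1) / (k2 - k1)
= (9.3828e+15 - 8.9845e+15) / (3.3953e+07 - 3.3530e+07)
= 3.9830e+14 / 4.2300e+05
= 9.4161e+08 m/s

9.4161e+08


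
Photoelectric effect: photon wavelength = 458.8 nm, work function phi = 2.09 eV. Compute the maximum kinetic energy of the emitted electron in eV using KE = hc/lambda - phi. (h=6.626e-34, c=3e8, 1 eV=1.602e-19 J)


E_photon = hc / lambda
= (6.626e-34)(3e8) / (458.8e-9)
= 4.3326e-19 J
= 2.7045 eV
KE = E_photon - phi
= 2.7045 - 2.09
= 0.6145 eV

0.6145


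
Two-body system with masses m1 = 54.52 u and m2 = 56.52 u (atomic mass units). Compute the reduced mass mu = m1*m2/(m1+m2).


mu = m1 * m2 / (m1 + m2)
= 54.52 * 56.52 / (54.52 + 56.52)
= 3081.4704 / 111.04
= 27.751 u

27.751


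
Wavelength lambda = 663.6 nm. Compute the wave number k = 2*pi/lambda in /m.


k = 2 * pi / lambda
= 6.2832 / (663.6e-9)
= 6.2832 / 6.6360e-07
= 9.4683e+06 /m

9.4683e+06


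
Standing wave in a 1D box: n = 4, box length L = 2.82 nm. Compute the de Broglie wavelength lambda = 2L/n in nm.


lambda = 2L / n
= 2 * 2.82 / 4
= 5.64 / 4
= 1.41 nm

1.41


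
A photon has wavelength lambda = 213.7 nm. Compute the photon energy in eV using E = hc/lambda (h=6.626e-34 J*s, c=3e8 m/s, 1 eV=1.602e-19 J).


E = hc / lambda
= (6.626e-34)(3e8) / (213.7e-9)
= 1.9878e-25 / 2.1370e-07
= 9.3018e-19 J
Converting to eV: 9.3018e-19 / 1.602e-19
= 5.8064 eV

5.8064


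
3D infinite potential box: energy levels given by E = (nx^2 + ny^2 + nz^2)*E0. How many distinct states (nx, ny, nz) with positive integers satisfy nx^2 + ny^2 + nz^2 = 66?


Enumerate all (nx, ny, nz) with nx^2 + ny^2 + nz^2 = 66:
(1,1,8)
(1,4,7)
(1,7,4)
(1,8,1)
(4,1,7)
(4,5,5)
(4,7,1)
(5,4,5)
(5,5,4)
(7,1,4)
(7,4,1)
(8,1,1)
Total degeneracy = 12

12


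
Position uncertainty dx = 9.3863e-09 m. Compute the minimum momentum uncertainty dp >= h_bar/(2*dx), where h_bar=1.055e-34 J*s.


dp = h_bar / (2 * dx)
= 1.055e-34 / (2 * 9.3863e-09)
= 1.055e-34 / 1.8773e-08
= 5.6199e-27 kg*m/s

5.6199e-27


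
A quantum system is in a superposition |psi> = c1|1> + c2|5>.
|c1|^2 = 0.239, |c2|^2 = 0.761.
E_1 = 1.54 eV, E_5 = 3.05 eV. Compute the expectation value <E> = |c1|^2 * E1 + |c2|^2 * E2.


<E> = |c1|^2 * E1 + |c2|^2 * E2
= 0.239 * 1.54 + 0.761 * 3.05
= 0.3681 + 2.3211
= 2.6891 eV

2.6891


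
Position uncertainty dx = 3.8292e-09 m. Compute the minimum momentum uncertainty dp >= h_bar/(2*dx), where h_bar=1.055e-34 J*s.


dp = h_bar / (2 * dx)
= 1.055e-34 / (2 * 3.8292e-09)
= 1.055e-34 / 7.6584e-09
= 1.3776e-26 kg*m/s

1.3776e-26


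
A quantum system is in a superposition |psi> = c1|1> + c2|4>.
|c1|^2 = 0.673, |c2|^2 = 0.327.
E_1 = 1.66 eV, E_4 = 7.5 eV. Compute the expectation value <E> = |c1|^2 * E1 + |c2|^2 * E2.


<E> = |c1|^2 * E1 + |c2|^2 * E2
= 0.673 * 1.66 + 0.327 * 7.5
= 1.1172 + 2.4525
= 3.5697 eV

3.5697


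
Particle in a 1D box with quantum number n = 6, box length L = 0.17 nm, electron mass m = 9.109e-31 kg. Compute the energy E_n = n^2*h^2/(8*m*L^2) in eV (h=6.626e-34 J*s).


E = n^2 * h^2 / (8 * m * L^2)
= 6^2 * (6.626e-34)^2 / (8 * 9.109e-31 * (0.17e-9)^2)
= 36 * 4.3904e-67 / (8 * 9.109e-31 * 2.8900e-20)
= 7.5049e-17 J
= 468.4727 eV

468.4727


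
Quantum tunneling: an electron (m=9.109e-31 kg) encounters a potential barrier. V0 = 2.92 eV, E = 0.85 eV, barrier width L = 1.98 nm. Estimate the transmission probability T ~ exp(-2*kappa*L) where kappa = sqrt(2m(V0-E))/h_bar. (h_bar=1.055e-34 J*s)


V0 - E = 2.07 eV = 3.3161e-19 J
kappa = sqrt(2 * m * (V0-E)) / h_bar
= sqrt(2 * 9.109e-31 * 3.3161e-19) / 1.055e-34
= 7.3674e+09 /m
2*kappa*L = 2 * 7.3674e+09 * 1.98e-9
= 29.1749
T = exp(-29.1749) = 2.135493e-13

2.135493e-13


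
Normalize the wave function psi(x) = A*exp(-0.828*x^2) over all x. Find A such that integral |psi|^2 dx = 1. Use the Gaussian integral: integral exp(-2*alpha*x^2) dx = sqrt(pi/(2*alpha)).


integral |psi|^2 dx = A^2 * sqrt(pi/(2*alpha)) = 1
A^2 = sqrt(2*alpha/pi)
= sqrt(2 * 0.828 / pi)
= 0.726031
A = sqrt(0.726031)
= 0.8521

0.8521


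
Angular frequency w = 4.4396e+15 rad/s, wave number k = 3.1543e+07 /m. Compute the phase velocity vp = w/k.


vp = w / k
= 4.4396e+15 / 3.1543e+07
= 1.4075e+08 m/s

1.4075e+08


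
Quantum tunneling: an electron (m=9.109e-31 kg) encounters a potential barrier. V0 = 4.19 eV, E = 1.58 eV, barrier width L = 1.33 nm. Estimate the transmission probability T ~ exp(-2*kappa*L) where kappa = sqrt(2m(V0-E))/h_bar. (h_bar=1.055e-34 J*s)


V0 - E = 2.61 eV = 4.1812e-19 J
kappa = sqrt(2 * m * (V0-E)) / h_bar
= sqrt(2 * 9.109e-31 * 4.1812e-19) / 1.055e-34
= 8.2727e+09 /m
2*kappa*L = 2 * 8.2727e+09 * 1.33e-9
= 22.0055
T = exp(-22.0055) = 2.774197e-10

2.774197e-10


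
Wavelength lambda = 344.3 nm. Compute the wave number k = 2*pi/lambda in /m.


k = 2 * pi / lambda
= 6.2832 / (344.3e-9)
= 6.2832 / 3.4430e-07
= 1.8249e+07 /m

1.8249e+07


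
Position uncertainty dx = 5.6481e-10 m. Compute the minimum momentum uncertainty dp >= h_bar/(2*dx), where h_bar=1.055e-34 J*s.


dp = h_bar / (2 * dx)
= 1.055e-34 / (2 * 5.6481e-10)
= 1.055e-34 / 1.1296e-09
= 9.3394e-26 kg*m/s

9.3394e-26


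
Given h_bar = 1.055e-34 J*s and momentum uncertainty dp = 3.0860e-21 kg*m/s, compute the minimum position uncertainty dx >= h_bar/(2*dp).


dx = h_bar / (2 * dp)
= 1.055e-34 / (2 * 3.0860e-21)
= 1.055e-34 / 6.1720e-21
= 1.7093e-14 m

1.7093e-14


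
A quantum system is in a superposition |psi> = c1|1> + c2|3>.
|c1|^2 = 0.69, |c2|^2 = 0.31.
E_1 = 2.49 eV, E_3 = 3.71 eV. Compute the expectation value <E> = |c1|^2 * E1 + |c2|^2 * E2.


<E> = |c1|^2 * E1 + |c2|^2 * E2
= 0.69 * 2.49 + 0.31 * 3.71
= 1.7181 + 1.1501
= 2.8682 eV

2.8682


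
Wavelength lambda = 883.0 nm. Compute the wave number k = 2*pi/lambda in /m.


k = 2 * pi / lambda
= 6.2832 / (883.0e-9)
= 6.2832 / 8.8300e-07
= 7.1157e+06 /m

7.1157e+06


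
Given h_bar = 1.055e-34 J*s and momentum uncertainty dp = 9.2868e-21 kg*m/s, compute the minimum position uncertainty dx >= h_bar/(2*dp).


dx = h_bar / (2 * dp)
= 1.055e-34 / (2 * 9.2868e-21)
= 1.055e-34 / 1.8574e-20
= 5.6801e-15 m

5.6801e-15


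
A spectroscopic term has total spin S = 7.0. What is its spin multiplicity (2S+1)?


Spin multiplicity = 2S + 1
= 2 * 7.0 + 1
= 14.0 + 1
= 15

15


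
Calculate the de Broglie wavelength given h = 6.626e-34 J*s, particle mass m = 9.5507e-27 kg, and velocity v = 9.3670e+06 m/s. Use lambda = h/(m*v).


lambda = h / (m * v)
= 6.626e-34 / (9.5507e-27 * 9.3670e+06)
= 6.626e-34 / 8.9461e-20
= 7.4065e-15 m

7.4065e-15


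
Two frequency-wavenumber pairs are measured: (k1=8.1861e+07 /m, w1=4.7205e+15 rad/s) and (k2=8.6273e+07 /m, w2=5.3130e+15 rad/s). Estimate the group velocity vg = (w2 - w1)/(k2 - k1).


vg = (w2 - w1) / (k2 - k1)
= (5.3130e+15 - 4.7205e+15) / (8.6273e+07 - 8.1861e+07)
= 5.9250e+14 / 4.4120e+06
= 1.3429e+08 m/s

1.3429e+08


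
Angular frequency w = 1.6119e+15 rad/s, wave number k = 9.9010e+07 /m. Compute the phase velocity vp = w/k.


vp = w / k
= 1.6119e+15 / 9.9010e+07
= 1.6280e+07 m/s

1.6280e+07


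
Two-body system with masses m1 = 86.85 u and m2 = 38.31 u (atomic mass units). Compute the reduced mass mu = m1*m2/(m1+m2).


mu = m1 * m2 / (m1 + m2)
= 86.85 * 38.31 / (86.85 + 38.31)
= 3327.2235 / 125.16
= 26.5838 u

26.5838


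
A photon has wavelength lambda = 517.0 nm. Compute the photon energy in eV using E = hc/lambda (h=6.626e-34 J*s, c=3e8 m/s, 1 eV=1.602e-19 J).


E = hc / lambda
= (6.626e-34)(3e8) / (517.0e-9)
= 1.9878e-25 / 5.1700e-07
= 3.8449e-19 J
Converting to eV: 3.8449e-19 / 1.602e-19
= 2.4 eV

2.4


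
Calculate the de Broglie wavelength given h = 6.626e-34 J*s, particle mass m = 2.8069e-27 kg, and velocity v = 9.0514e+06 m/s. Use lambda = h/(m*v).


lambda = h / (m * v)
= 6.626e-34 / (2.8069e-27 * 9.0514e+06)
= 6.626e-34 / 2.5406e-20
= 2.6080e-14 m

2.6080e-14


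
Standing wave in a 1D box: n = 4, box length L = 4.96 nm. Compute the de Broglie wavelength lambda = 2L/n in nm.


lambda = 2L / n
= 2 * 4.96 / 4
= 9.92 / 4
= 2.48 nm

2.48


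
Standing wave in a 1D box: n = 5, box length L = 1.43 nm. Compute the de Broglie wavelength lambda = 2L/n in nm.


lambda = 2L / n
= 2 * 1.43 / 5
= 2.86 / 5
= 0.572 nm

0.572
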